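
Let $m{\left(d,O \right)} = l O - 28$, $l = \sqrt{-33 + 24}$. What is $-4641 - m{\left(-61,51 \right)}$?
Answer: $-4613 - 153 i \approx -4613.0 - 153.0 i$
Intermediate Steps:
$l = 3 i$ ($l = \sqrt{-9} = 3 i \approx 3.0 i$)
$m{\left(d,O \right)} = -28 + 3 i O$ ($m{\left(d,O \right)} = 3 i O - 28 = -28 + 3 i O$)
$-4641 - m{\left(-61,51 \right)} = -4641 - \left(-28 + 3 i 51\right) = -4641 - \left(-28 + 153 i\right) = -4641 + \left(28 - 153 i\right) = -4613 - 153 i$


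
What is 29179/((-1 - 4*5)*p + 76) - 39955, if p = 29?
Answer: -21325194/533 ≈ -40010.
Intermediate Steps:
29179/((-1 - 4*5)*p + 76) - 39955 = 29179/((-1 - 4*5)*29 + 76) - 39955 = 29179/((-1 - 20)*29 + 76) - 39955 = 29179/(-21*29 + 76) - 39955 = 29179/(-609 + 76) - 39955 = 29179/(-533) - 39955 = 29179*(-1/533) - 39955 = -29179/533 - 39955 = -21325194/533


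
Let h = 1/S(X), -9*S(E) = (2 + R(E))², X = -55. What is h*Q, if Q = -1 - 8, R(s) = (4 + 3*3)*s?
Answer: 81/508369 ≈ 0.00015933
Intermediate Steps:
R(s) = 13*s (R(s) = (4 + 9)*s = 13*s)
S(E) = -(2 + 13*E)²/9
Q = -9
h = -9/508369 (h = 1/(-(2 + 13*(-55))²/9) = 1/(-(2 - 715)²/9) = 1/(-⅑*(-713)²) = 1/(-⅑*508369) = 1/(-508369/9) = -9/508369 ≈ -1.7704e-5)
h*Q = -9/508369*(-9) = 81/508369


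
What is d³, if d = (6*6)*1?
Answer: 46656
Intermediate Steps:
d = 36 (d = 36*1 = 36)
d³ = 36³ = 46656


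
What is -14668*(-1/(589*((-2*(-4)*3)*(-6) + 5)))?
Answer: -772/4309 ≈ -0.17916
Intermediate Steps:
-14668*(-1/(589*((-2*(-4)*3)*(-6) + 5))) = -14668*(-1/(589*((8*3)*(-6) + 5))) = -14668*(-1/(589*(24*(-6) + 5))) = -14668*(-1/(589*(-144 + 5))) = -14668/((-589*(-139))) = -14668/81871 = -14668*1/81871 = -772/4309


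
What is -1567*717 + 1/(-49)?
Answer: -55053412/49 ≈ -1.1235e+6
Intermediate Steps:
-1567*717 + 1/(-49) = -1123539 - 1/49 = -55053412/49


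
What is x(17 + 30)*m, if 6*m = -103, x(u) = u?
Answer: -4841/6 ≈ -806.83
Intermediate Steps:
m = -103/6 (m = (⅙)*(-103) = -103/6 ≈ -17.167)
x(17 + 30)*m = (17 + 30)*(-103/6) = 47*(-103/6) = -4841/6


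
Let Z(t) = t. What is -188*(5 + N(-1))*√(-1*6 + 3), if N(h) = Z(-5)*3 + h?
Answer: 2068*I*√3 ≈ 3581.9*I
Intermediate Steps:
N(h) = -15 + h (N(h) = -5*3 + h = -15 + h)
-188*(5 + N(-1))*√(-1*6 + 3) = -188*(5 + (-15 - 1))*√(-1*6 + 3) = -188*(5 - 16)*√(-6 + 3) = -(-2068)*√(-3) = -(-2068)*I*√3 = 2068*I*√3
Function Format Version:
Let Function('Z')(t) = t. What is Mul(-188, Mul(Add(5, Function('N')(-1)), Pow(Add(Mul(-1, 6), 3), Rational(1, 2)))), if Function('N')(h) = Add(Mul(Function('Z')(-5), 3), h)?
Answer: Mul(2068, I, Pow(3, Rational(1, 2))) ≈ Mul(3581.9, I)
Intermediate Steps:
Function('N')(h) = Add(-15, h) (Function('N')(h) = Add(Mul(-5, 3), h) = Add(-15, h))
Mul(-188, Mul(Add(5, Function('N')(-1)), Pow(Add(Mul(-1, 6), 3), Rational(1, 2)))) = Mul(-188, Mul(Add(5, Add(-15, -1)), Pow(Add(Mul(-1, 6), 3), Rational(1, 2)))) = Mul(-188, Mul(Add(5, -16), Pow(Add(-6, 3), Rational(1, 2)))) = Mul(-188, Mul(-11, Pow(-3, Rational(1, 2)))) = Mul(-188, Mul(-11, Mul(I, Pow(3, Rational(1, 2))))) = Mul(-188, Mul(-11, I, Pow(3, Rational(1, 2)))) = Mul(2068, I, Pow(3, Rational(1, 2)))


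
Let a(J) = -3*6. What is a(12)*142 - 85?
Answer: -2641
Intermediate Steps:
a(J) = -18
a(12)*142 - 85 = -18*142 - 85 = -2556 - 85 = -2641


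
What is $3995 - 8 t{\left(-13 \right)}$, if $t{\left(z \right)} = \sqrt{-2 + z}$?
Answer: $3995 - 8 i \sqrt{15} \approx 3995.0 - 30.984 i$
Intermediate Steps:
$3995 - 8 t{\left(-13 \right)} = 3995 - 8 \sqrt{-2 - 13} = 3995 - 8 \sqrt{-15} = 3995 - 8 i \sqrt{15}$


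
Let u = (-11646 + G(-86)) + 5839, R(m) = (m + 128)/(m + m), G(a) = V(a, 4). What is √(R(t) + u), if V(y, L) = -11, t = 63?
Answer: I*√10260278/42 ≈ 76.266*I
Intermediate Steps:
G(a) = -11
R(m) = (128 + m)/(2*m) (R(m) = (128 + m)/((2*m)) = (128 + m)*(1/(2*m)) = (128 + m)/(2*m))
u = -5818 (u = (-11646 - 11) + 5839 = -11657 + 5839 = -5818)
√(R(t) + u) = √((½)*(128 + 63)/63 - 5818) = √((½)*(1/63)*191 - 5818) = √(191/126 - 5818) = √(-732877/126) = I*√10260278/42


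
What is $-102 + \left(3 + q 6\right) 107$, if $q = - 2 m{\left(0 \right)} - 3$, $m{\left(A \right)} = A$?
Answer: $-1707$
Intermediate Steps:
$q = -3$ ($q = \left(-2\right) 0 - 3 = 0 + \left(-3 + 0\right) = 0 - 3 = -3$)
$-102 + \left(3 + q 6\right) 107 = -102 + \left(3 - 18\right) 107 = -102 - 1605 = -1707$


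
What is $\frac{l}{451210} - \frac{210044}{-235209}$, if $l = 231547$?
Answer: $\frac{149235891563}{106128652890} \approx 1.4062$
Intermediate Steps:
$\frac{l}{451210} - \frac{210044}{-235209} = \frac{231547}{451210} - \frac{210044}{-235209} = 231547 \cdot \frac{1}{451210} - - \frac{210044}{235209} = \frac{231547}{451210} + \frac{210044}{235209} = \frac{149235891563}{106128652890}$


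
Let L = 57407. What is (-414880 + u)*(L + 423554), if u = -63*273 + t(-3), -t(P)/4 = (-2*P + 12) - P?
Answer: -207853548643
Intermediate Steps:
t(P) = -48 + 12*P (t(P) = -4*((-2*P + 12) - P) = -4*((12 - 2*P) - P) = -4*(12 - 3*P) = -48 + 12*P)
u = -17283 (u = -63*273 + (-48 + 12*(-3)) = -17199 + (-48 - 36) = -17199 - 84 = -17283)
(-414880 + u)*(L + 423554) = (-414880 - 17283)*(57407 + 423554) = -432163*480961 = -207853548643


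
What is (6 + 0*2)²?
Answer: 36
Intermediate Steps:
(6 + 0*2)² = (6 + 0)² = 6² = 36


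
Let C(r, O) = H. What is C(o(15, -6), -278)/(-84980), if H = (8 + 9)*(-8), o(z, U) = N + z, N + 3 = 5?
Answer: 34/21245 ≈ 0.0016004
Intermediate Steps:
N = 2 (N = -3 + 5 = 2)
o(z, U) = 2 + z
H = -136 (H = 17*(-8) = -136)
C(r, O) = -136
C(o(15, -6), -278)/(-84980) = -136/(-84980) = -136*(-1/84980) = 34/21245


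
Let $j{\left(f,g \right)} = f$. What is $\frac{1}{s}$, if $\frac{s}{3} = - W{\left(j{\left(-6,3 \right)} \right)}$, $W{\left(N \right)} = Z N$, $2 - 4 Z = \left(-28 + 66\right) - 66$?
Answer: $\frac{1}{135} \approx 0.0074074$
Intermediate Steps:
$Z = \frac{15}{2}$ ($Z = \frac{1}{2} - \frac{\left(-28 + 66\right) - 66}{4} = \frac{1}{2} - \frac{38 - 66}{4} = \frac{1}{2} - -7 = \frac{1}{2} + 7 = \frac{15}{2} \approx 7.5$)
$W{\left(N \right)} = \frac{15 N}{2}$
$s = 135$ ($s = 3 \left(- \frac{15 \left(-6\right)}{2}\right) = 3 \left(\left(-1\right) \left(-45\right)\right) = 3 \cdot 45 = 135$)
$\frac{1}{s} = \frac{1}{135}$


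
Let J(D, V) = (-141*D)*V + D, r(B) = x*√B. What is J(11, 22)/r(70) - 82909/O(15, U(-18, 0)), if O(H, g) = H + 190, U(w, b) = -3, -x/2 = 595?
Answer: -82909/205 + 4873*√70/11900 ≈ -401.01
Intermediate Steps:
x = -1190 (x = -2*595 = -1190)
O(H, g) = 190 + H
r(B) = -1190*√B
J(D, V) = D - 141*D*V (J(D, V) = -141*D*V + D = D - 141*D*V)
J(11, 22)/r(70) - 82909/O(15, U(-18, 0)) = (11*(1 - 141*22))/((-1190*√70)) - 82909/(190 + 15) = (11*(1 - 3102))*(-√70/83300) - 82909/205 = (11*(-3101))*(-√70/83300) - 82909*1/205 = -(-4873)*√70/11900 - 82909/205 = 4873*√70/11900 - 82909/205 = -82909/205 + 4873*√70/11900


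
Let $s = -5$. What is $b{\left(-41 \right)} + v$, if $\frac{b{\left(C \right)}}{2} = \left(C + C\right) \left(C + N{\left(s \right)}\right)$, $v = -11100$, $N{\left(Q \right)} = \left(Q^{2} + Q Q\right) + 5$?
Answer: $-13396$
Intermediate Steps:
$N{\left(Q \right)} = 5 + 2 Q^{2}$ ($N{\left(Q \right)} = \left(Q^{2} + Q^{2}\right) + 5 = 2 Q^{2} + 5 = 5 + 2 Q^{2}$)
$b{\left(C \right)} = 4 C \left(55 + C\right)$ ($b{\left(C \right)} = 2 \left(C + C\right) \left(C + \left(5 + 2 \left(-5\right)^{2}\right)\right) = 2 \cdot 2 C \left(C + \left(5 + 2 \cdot 25\right)\right) = 2 \cdot 2 C \left(C + \left(5 + 50\right)\right) = 2 \cdot 2 C \left(C + 55\right) = 2 \cdot 2 C \left(55 + C\right) = 4 C \left(55 + C\right)$)
$b{\left(-41 \right)} + v = 4 \left(-41\right) \left(55 - 41\right) - 11100 = 4 \left(-41\right) 14 - 11100 = -2296 - 11100 = -13396$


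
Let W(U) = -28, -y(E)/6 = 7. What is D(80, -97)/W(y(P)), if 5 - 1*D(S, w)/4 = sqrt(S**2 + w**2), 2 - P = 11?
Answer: -5/7 + sqrt(15809)/7 ≈ 17.248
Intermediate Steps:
P = -9 (P = 2 - 1*11 = 2 - 11 = -9)
y(E) = -42 (y(E) = -6*7 = -42)
D(S, w) = 20 - 4*sqrt(S**2 + w**2)
D(80, -97)/W(y(P)) = (20 - 4*sqrt(80**2 + (-97)**2))/(-28) = (20 - 4*sqrt(6400 + 9409))*(-1/28) = (20 - 4*sqrt(15809))*(-1/28) = -5/7 + sqrt(15809)/7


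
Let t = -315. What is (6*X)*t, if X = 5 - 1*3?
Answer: -3780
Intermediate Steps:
X = 2 (X = 5 - 3 = 2)
(6*X)*t = (6*2)*(-315) = 12*(-315) = -3780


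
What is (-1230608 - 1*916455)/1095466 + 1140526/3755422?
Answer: -3406860085235/2056968558326 ≈ -1.6563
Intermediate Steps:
(-1230608 - 1*916455)/1095466 + 1140526/3755422 = (-1230608 - 916455)*(1/1095466) + 1140526*(1/3755422) = -2147063*1/1095466 + 570263/1877711 = -2147063/1095466 + 570263/1877711 = -3406860085235/2056968558326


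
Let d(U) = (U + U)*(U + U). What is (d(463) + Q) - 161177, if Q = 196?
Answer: 696495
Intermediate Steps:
d(U) = 4*U² (d(U) = (2*U)*(2*U) = 4*U²)
(d(463) + Q) - 161177 = (4*463² + 196) - 161177 = (4*214369 + 196) - 161177 = (857476 + 196) - 161177 = 857672 - 161177 = 696495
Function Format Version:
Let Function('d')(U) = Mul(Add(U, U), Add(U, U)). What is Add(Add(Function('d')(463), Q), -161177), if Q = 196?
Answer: 696495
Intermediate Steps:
Function('d')(U) = Mul(4, Pow(U, 2)) (Function('d')(U) = Mul(Mul(2, U), Mul(2, U)) = Mul(4, Pow(U, 2)))
Add(Add(Function('d')(463), Q), -161177) = Add(Add(Mul(4, Pow(463, 2)), 196), -161177) = Add(Add(Mul(4, 214369), 196), -161177) = Add(Add(857476, 196), -161177) = Add(857672, -161177) = 696495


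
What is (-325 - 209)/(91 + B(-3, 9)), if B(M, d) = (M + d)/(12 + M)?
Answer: -1602/275 ≈ -5.8255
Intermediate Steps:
B(M, d) = (M + d)/(12 + M)
(-325 - 209)/(91 + B(-3, 9)) = (-325 - 209)/(91 + (-3 + 9)/(12 - 3)) = -534/(91 + 6/9) = -534/(91 + (⅑)*6) = -534/(91 + ⅔) = -534/275/3 = -534*3/275 = -1602/275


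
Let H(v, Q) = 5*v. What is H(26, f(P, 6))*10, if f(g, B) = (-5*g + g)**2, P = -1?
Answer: 1300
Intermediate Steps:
f(g, B) = 16*g**2 (f(g, B) = (-4*g)**2 = 16*g**2)
H(26, f(P, 6))*10 = (5*26)*10 = 130*10 = 1300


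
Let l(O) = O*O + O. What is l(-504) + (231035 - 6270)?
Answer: 478277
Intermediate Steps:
l(O) = O + O² (l(O) = O² + O = O + O²)
l(-504) + (231035 - 6270) = -504*(1 - 504) + (231035 - 6270) = -504*(-503) + 224765 = 253512 + 224765 = 478277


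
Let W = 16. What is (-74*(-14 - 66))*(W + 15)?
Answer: 183520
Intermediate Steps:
(-74*(-14 - 66))*(W + 15) = (-74*(-14 - 66))*(16 + 15) = -74*(-80)*31 = 5920*31 = 183520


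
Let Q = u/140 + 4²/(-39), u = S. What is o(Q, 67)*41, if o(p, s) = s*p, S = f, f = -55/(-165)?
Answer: -6117569/5460 ≈ -1120.4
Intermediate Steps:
f = ⅓ (f = -55*(-1/165) = ⅓ ≈ 0.33333)
S = ⅓ ≈ 0.33333
u = ⅓ ≈ 0.33333
Q = -2227/5460 (Q = (⅓)/140 + 4²/(-39) = (⅓)*(1/140) + 16*(-1/39) = 1/420 - 16/39 = -2227/5460 ≈ -0.40788)
o(p, s) = p*s
o(Q, 67)*41 = -2227/5460*67*41 = -149209/5460*41 = -6117569/5460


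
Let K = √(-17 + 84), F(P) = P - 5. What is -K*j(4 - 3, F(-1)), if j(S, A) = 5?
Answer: -5*√67 ≈ -40.927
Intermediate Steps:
F(P) = -5 + P
K = √67 ≈ 8.1853
-K*j(4 - 3, F(-1)) = -√67*5 = -5*√67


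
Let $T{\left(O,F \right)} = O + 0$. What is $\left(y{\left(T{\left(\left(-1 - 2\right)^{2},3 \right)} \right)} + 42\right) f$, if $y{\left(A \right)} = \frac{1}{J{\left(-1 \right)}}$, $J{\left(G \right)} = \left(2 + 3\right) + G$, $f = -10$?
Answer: $- \frac{845}{2} \approx -422.5$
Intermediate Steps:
$J{\left(G \right)} = 5 + G$
$T{\left(O,F \right)} = O$
$y{\left(A \right)} = \frac{1}{4}$ ($y{\left(A \right)} = \frac{1}{5 - 1} = \frac{1}{4}$)
$\left(y{\left(T{\left(\left(-1 - 2\right)^{2},3 \right)} \right)} + 42\right) f = \left(\frac{1}{4} + 42\right) \left(-10\right) = \frac{169}{4} \left(-10\right) = - \frac{845}{2}$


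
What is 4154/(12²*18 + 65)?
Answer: 4154/2657 ≈ 1.5634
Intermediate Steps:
4154/(12²*18 + 65) = 4154/(144*18 + 65) = 4154/(2592 + 65) = 4154/2657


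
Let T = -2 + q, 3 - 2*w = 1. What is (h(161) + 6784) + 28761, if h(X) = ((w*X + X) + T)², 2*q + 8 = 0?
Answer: 135401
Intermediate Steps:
q = -4 (q = -4 + (½)*0 = -4 + 0 = -4)
w = 1 (w = 3/2 - ½*1 = 3/2 - ½ = 1)
T = -6 (T = -2 - 4 = -6)
h(X) = (-6 + 2*X)² (h(X) = ((1*X + X) - 6)² = ((X + X) - 6)² = (2*X - 6)² = (-6 + 2*X)²)
(h(161) + 6784) + 28761 = (4*(-3 + 161)² + 6784) + 28761 = (4*158² + 6784) + 28761 = (4*24964 + 6784) + 28761 = (99856 + 6784) + 28761 = 106640 + 28761 = 135401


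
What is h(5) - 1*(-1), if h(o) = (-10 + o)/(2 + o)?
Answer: 2/7 ≈ 0.28571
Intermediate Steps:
h(o) = (-10 + o)/(2 + o)
h(5) - 1*(-1) = (-10 + 5)/(2 + 5) - 1*(-1) = -5/7 + 1 = 2/7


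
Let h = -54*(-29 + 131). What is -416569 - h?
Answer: -411061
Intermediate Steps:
h = -5508 (h = -54*102 = -5508)
-416569 - h = -416569 - 1*(-5508) = -416569 + 5508 = -411061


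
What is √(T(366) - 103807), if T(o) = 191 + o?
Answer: 5*I*√4130 ≈ 321.33*I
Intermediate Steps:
√(T(366) - 103807) = √((191 + 366) - 103807) = √(557 - 103807) = √(-103250) = 5*I*√4130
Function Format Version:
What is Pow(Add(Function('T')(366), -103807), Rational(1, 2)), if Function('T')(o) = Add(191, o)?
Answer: Mul(5, I, Pow(4130, Rational(1, 2))) ≈ Mul(321.33, I)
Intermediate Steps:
Pow(Add(Function('T')(366), -103807), Rational(1, 2)) = Pow(Add(Add(191, 366), -103807), Rational(1, 2)) = Pow(Add(557, -103807), Rational(1, 2)) = Pow(-103250, Rational(1, 2)) = Mul(5, I, Pow(4130, Rational(1, 2)))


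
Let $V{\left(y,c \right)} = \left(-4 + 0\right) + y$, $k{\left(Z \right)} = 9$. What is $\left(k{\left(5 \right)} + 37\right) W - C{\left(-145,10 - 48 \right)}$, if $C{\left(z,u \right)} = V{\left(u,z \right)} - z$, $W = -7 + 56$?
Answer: $2151$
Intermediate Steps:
$W = 49$
$V{\left(y,c \right)} = -4 + y$
$C{\left(z,u \right)} = -4 + u - z$ ($C{\left(z,u \right)} = \left(-4 + u\right) - z = -4 + u - z$)
$\left(k{\left(5 \right)} + 37\right) W - C{\left(-145,10 - 48 \right)} = \left(9 + 37\right) 49 - \left(-4 + \left(10 - 48\right) - -145\right) = 46 \cdot 49 - \left(-4 + \left(10 - 48\right) + 145\right) = 2254 - \left(-4 - 38 + 145\right) = 2254 - 103 = 2151$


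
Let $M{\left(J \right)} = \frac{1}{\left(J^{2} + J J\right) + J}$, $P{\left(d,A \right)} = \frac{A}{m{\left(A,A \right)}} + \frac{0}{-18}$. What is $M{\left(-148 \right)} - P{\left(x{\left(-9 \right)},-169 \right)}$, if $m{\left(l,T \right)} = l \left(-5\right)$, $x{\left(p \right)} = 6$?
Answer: $\frac{8733}{43660} \approx 0.20002$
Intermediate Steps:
$m{\left(l,T \right)} = - 5 l$
$P{\left(d,A \right)} = - \frac{1}{5}$ ($P{\left(d,A \right)} = \frac{A}{\left(-5\right) A} + \frac{0}{-18} = A \left(- \frac{1}{5 A}\right) + 0 \left(- \frac{1}{18}\right) = - \frac{1}{5} + 0 = - \frac{1}{5}$)
$M{\left(J \right)} = \frac{1}{J + 2 J^{2}}$ ($M{\left(J \right)} = \frac{1}{\left(J^{2} + J^{2}\right) + J} = \frac{1}{2 J^{2} + J} = \frac{1}{J + 2 J^{2}}$)
$M{\left(-148 \right)} - P{\left(x{\left(-9 \right)},-169 \right)} = \frac{1}{\left(-148\right) \left(1 + 2 \left(-148\right)\right)} - - \frac{1}{5} = - \frac{1}{148 \left(1 - 296\right)} + \frac{1}{5} = - \frac{1}{148 \left(-295\right)} + \frac{1}{5} = \left(- \frac{1}{148}\right) \left(- \frac{1}{295}\right) + \frac{1}{5} = \frac{1}{43660} + \frac{1}{5} = \frac{8733}{43660}$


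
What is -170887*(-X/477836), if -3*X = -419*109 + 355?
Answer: 1935978823/358377 ≈ 5402.1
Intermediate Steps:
X = 45316/3 (X = -(-419*109 + 355)/3 = -(-45671 + 355)/3 = -1/3*(-45316) = 45316/3 ≈ 15105.)
-170887*(-X/477836) = -170887/((-477836/45316/3)) = -170887/((-477836*3/45316)) = -170887/(-358377/11329) = -170887*(-11329/358377) = 1935978823/358377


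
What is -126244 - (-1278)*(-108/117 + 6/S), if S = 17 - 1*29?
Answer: -1664815/13 ≈ -1.2806e+5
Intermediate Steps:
S = -12 (S = 17 - 29 = -12)
-126244 - (-1278)*(-108/117 + 6/S) = -126244 - (-1278)*(-108/117 + 6/(-12)) = -126244 - (-1278)*(-108*1/117 + 6*(-1/12)) = -126244 - (-1278)*(-12/13 - 1/2) = -126244 - (-1278)*(-37)/26 = -126244 - 1*23643/13 = -126244 - 23643/13 = -1664815/13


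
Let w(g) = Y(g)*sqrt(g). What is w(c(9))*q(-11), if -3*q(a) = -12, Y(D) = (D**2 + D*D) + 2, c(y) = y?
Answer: 1968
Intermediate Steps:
Y(D) = 2 + 2*D**2 (Y(D) = (D**2 + D**2) + 2 = 2*D**2 + 2 = 2 + 2*D**2)
q(a) = 4 (q(a) = -1/3*(-12) = 4)
w(g) = sqrt(g)*(2 + 2*g**2) (w(g) = (2 + 2*g**2)*sqrt(g) = sqrt(g)*(2 + 2*g**2))
w(c(9))*q(-11) = (2*sqrt(9)*(1 + 9**2))*4 = (2*3*(1 + 81))*4 = (2*3*82)*4 = 492*4 = 1968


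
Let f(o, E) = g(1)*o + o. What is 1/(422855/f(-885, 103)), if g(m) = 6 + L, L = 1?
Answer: -1416/84571 ≈ -0.016743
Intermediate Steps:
g(m) = 7 (g(m) = 6 + 1 = 7)
f(o, E) = 8*o (f(o, E) = 7*o + o = 8*o)
1/(422855/f(-885, 103)) = 1/(422855/((8*(-885)))) = 1/(422855/(-7080)) = 1/(422855*(-1/7080)) = 1/(-84571/1416) = -1416/84571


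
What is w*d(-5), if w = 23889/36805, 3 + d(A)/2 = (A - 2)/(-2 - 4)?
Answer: -87593/36805 ≈ -2.3799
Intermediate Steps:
d(A) = -16/3 - A/3 (d(A) = -6 + 2*((A - 2)/(-2 - 4)) = -6 + 2*((-2 + A)/(-6)) = -6 + 2*((-2 + A)*(-1/6)) = -6 + 2*(1/3 - A/6) = -6 + (2/3 - A/3) = -16/3 - A/3)
w = 23889/36805 (w = 23889*(1/36805) = 23889/36805 ≈ 0.64907)
w*d(-5) = 23889*(-16/3 - 1/3*(-5))/36805 = 23889*(-16/3 + 5/3)/36805 = (23889/36805)*(-11/3) = -87593/36805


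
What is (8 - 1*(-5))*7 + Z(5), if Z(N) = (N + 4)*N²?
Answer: 316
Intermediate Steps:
Z(N) = N²*(4 + N) (Z(N) = (4 + N)*N² = N²*(4 + N))
(8 - 1*(-5))*7 + Z(5) = (8 - 1*(-5))*7 + 5²*(4 + 5) = (8 + 5)*7 + 25*9 = 13*7 + 225 = 91 + 225 = 316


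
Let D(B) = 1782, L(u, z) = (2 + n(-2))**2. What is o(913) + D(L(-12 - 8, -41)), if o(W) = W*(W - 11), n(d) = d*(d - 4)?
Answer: 825308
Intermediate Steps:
n(d) = d*(-4 + d)
L(u, z) = 196 (L(u, z) = (2 - 2*(-4 - 2))**2 = (2 - 2*(-6))**2 = (2 + 12)**2 = 14**2 = 196)
o(W) = W*(-11 + W)
o(913) + D(L(-12 - 8, -41)) = 913*(-11 + 913) + 1782 = 913*902 + 1782 = 823526 + 1782 = 825308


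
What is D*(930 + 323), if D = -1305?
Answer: -1635165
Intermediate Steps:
D*(930 + 323) = -1305*(930 + 323) = -1305*1253 = -1635165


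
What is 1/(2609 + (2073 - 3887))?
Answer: 1/795 ≈ 0.0012579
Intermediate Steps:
1/(2609 + (2073 - 3887)) = 1/(2609 - 1814) = 1/795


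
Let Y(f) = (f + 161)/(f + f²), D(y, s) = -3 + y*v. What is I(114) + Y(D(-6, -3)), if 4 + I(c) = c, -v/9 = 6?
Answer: 5685151/51681 ≈ 110.00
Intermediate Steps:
v = -54 (v = -9*6 = -54)
I(c) = -4 + c
D(y, s) = -3 - 54*y (D(y, s) = -3 + y*(-54) = -3 - 54*y)
Y(f) = (161 + f)/(f + f²)
I(114) + Y(D(-6, -3)) = (-4 + 114) + (161 + (-3 - 54*(-6)))/((-3 - 54*(-6))*(1 + (-3 - 54*(-6)))) = 110 + (161 + (-3 + 324))/((-3 + 324)*(1 + (-3 + 324))) = 110 + (161 + 321)/(321*(1 + 321)) = 110 + (1/321)*482/322 = 110 + (1/321)*(1/322)*482 = 110 + 241/51681 = 5685151/51681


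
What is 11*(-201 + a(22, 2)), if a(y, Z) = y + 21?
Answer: -1738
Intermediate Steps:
a(y, Z) = 21 + y
11*(-201 + a(22, 2)) = 11*(-201 + (21 + 22)) = 11*(-201 + 43) = 11*(-158) = -1738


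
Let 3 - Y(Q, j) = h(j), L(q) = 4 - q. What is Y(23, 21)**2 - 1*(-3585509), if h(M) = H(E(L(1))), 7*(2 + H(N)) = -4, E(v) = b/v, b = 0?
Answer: 175691462/49 ≈ 3.5855e+6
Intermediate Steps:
E(v) = 0 (E(v) = 0/v = 0)
H(N) = -18/7 (H(N) = -2 + (1/7)*(-4) = -2 - 4/7 = -18/7)
h(M) = -18/7
Y(Q, j) = 39/7 (Y(Q, j) = 3 - 1*(-18/7) = 3 + 18/7 = 39/7)
Y(23, 21)**2 - 1*(-3585509) = (39/7)**2 - 1*(-3585509) = 1521/49 + 3585509 = 175691462/49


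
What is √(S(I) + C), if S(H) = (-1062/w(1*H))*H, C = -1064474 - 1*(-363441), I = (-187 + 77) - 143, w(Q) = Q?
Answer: I*√702095 ≈ 837.91*I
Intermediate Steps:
I = -253 (I = -110 - 143 = -253)
C = -701033 (C = -1064474 + 363441 = -701033)
S(H) = -1062 (S(H) = (-1062/H)*H = -1062)
√(S(I) + C) = √(-1062 - 701033) = √(-702095) = I*√702095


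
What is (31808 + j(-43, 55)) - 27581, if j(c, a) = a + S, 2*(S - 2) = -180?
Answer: 4194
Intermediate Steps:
S = -88 (S = 2 + (½)*(-180) = 2 - 90 = -88)
j(c, a) = -88 + a (j(c, a) = a - 88 = -88 + a)
(31808 + j(-43, 55)) - 27581 = (31808 + (-88 + 55)) - 27581 = (31808 - 33) - 27581 = 31775 - 27581 = 4194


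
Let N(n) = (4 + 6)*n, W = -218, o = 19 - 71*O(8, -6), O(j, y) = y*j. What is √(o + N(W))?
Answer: √1247 ≈ 35.313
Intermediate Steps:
O(j, y) = j*y
o = 3427 (o = 19 - 568*(-6) = 19 - 71*(-48) = 19 + 3408 = 3427)
N(n) = 10*n
√(o + N(W)) = √(3427 + 10*(-218)) = √(3427 - 2180) = √1247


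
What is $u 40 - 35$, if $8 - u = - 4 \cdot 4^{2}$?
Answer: $2845$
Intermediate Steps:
$u = 72$ ($u = 8 - - 4 \cdot 4^{2} = 8 - \left(-4\right) 16 = 8 - -64 = 8 + 64 = 72$)
$u 40 - 35 = 72 \cdot 40 - 35 = 2880 - 35 = 2845$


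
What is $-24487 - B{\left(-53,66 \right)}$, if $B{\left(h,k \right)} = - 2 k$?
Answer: $-24355$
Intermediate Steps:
$-24487 - B{\left(-53,66 \right)} = -24487 - \left(-2\right) 66 = -24487 - -132 = -24487 + 132 = -24355$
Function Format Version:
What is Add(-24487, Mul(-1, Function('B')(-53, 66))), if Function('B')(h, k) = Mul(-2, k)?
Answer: -24355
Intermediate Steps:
Add(-24487, Mul(-1, Function('B')(-53, 66))) = Add(-24487, Mul(-1, Mul(-2, 66))) = Add(-24487, Mul(-1, -132)) = Add(-24487, 132) = -24355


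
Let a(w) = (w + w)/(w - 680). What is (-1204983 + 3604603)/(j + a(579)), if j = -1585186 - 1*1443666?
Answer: -24236162/30591521 ≈ -0.79225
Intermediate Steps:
j = -3028852 (j = -1585186 - 1443666 = -3028852)
a(w) = 2*w/(-680 + w) (a(w) = (2*w)/(-680 + w) = 2*w/(-680 + w))
(-1204983 + 3604603)/(j + a(579)) = (-1204983 + 3604603)/(-3028852 + 2*579/(-680 + 579)) = 2399620/(-3028852 + 2*579/(-101)) = 2399620/(-3028852 + 2*579*(-1/101)) = 2399620/(-3028852 - 1158/101) = 2399620/(-305915210/101) = 2399620*(-101/305915210) = -24236162/30591521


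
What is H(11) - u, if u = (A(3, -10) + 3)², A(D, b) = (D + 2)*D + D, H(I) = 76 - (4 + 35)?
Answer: -404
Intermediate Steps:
H(I) = 37 (H(I) = 76 - 1*39 = 76 - 39 = 37)
A(D, b) = D + D*(2 + D) (A(D, b) = (2 + D)*D + D = D*(2 + D) + D = D + D*(2 + D))
u = 441 (u = (3*(3 + 3) + 3)² = (3*6 + 3)² = (18 + 3)² = 21² = 441)
H(11) - u = 37 - 1*441 = 37 - 441 = -404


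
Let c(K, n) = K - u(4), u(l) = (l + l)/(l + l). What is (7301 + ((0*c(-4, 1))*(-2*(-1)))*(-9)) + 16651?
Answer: 23952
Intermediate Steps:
u(l) = 1 (u(l) = (2*l)/((2*l)) = (2*l)*(1/(2*l)) = 1)
c(K, n) = -1 + K (c(K, n) = K - 1*1 = K - 1 = -1 + K)
(7301 + ((0*c(-4, 1))*(-2*(-1)))*(-9)) + 16651 = (7301 + ((0*(-1 - 4))*(-2*(-1)))*(-9)) + 16651 = (7301 + ((0*(-5))*2)*(-9)) + 16651 = (7301 + (0*2)*(-9)) + 16651 = (7301 + 0*(-9)) + 16651 = (7301 + 0) + 16651 = 7301 + 16651 = 23952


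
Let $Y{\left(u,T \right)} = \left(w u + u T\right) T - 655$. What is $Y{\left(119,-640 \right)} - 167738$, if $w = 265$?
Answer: $28391607$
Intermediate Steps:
$Y{\left(u,T \right)} = -655 + T \left(265 u + T u\right)$ ($Y{\left(u,T \right)} = \left(265 u + u T\right) T - 655 = \left(265 u + T u\right) T - 655 = T \left(265 u + T u\right) - 655 = -655 + T \left(265 u + T u\right)$)
$Y{\left(119,-640 \right)} - 167738 = \left(-655 + 119 \left(-640\right)^{2} + 265 \left(-640\right) 119\right) - 167738 = \left(-655 + 119 \cdot 409600 - 20182400\right) - 167738 = \left(-655 + 48742400 - 20182400\right) - 167738 = 28559345 - 167738 = 28391607$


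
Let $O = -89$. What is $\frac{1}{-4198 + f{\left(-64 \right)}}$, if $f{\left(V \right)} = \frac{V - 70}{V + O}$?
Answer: $- \frac{153}{642160} \approx -0.00023826$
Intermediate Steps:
$f{\left(V \right)} = \frac{-70 + V}{-89 + V}$ ($f{\left(V \right)} = \frac{V - 70}{V - 89} = \frac{V - 70}{-89 + V} = \frac{-70 + V}{-89 + V}$)
$\frac{1}{-4198 + f{\left(-64 \right)}} = \frac{1}{-4198 + \frac{-70 - 64}{-89 - 64}} = \frac{1}{-4198 + \frac{1}{-153} \left(-134\right)} = \frac{1}{-4198 - - \frac{134}{153}} = \frac{1}{-4198 + \frac{134}{153}} = \frac{1}{- \frac{642160}{153}} = - \frac{153}{642160}$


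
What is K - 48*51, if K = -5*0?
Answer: -2448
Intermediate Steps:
K = 0
K - 48*51 = 0 - 48*51 = 0 - 2448 = -2448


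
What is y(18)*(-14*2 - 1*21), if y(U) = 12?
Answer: -588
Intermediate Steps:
y(18)*(-14*2 - 1*21) = 12*(-14*2 - 1*21) = 12*(-28 - 21) = 12*(-49) = -588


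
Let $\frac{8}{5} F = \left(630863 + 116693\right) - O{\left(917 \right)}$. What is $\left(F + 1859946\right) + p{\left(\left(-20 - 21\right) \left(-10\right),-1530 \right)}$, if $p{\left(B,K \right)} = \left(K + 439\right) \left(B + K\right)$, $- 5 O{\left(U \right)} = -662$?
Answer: $\frac{14196023}{4} \approx 3.549 \cdot 10^{6}$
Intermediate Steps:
$O{\left(U \right)} = \frac{662}{5}$ ($O{\left(U \right)} = \left(- \frac{1}{5}\right) \left(-662\right) = \frac{662}{5}$)
$p{\left(B,K \right)} = \left(439 + K\right) \left(B + K\right)$
$F = \frac{1868559}{4}$ ($F = \frac{5 \left(\left(630863 + 116693\right) - \frac{662}{5}\right)}{8} = \frac{5 \left(747556 - \frac{662}{5}\right)}{8} = \frac{5}{8} \cdot \frac{3737118}{5} = \frac{1868559}{4} \approx 4.6714 \cdot 10^{5}$)
$\left(F + 1859946\right) + p{\left(\left(-20 - 21\right) \left(-10\right),-1530 \right)} = \left(\frac{1868559}{4} + 1859946\right) + \left(\left(-1530\right)^{2} + 439 \left(-20 - 21\right) \left(-10\right) + 439 \left(-1530\right) + \left(-20 - 21\right) \left(-10\right) \left(-1530\right)\right) = \frac{9308343}{4} + \left(2340900 + 439 \left(\left(-41\right) \left(-10\right)\right) - 671670 + \left(-41\right) \left(-10\right) \left(-1530\right)\right) = \frac{9308343}{4} + \left(2340900 + 439 \cdot 410 - 671670 + 410 \left(-1530\right)\right) = \frac{9308343}{4} + \left(2340900 + 179990 - 671670 - 627300\right) = \frac{9308343}{4} + 1221920 = \frac{14196023}{4}$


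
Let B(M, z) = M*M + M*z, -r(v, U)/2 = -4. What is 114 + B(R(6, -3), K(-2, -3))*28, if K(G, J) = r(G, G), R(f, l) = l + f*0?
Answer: -306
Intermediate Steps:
r(v, U) = 8 (r(v, U) = -2*(-4) = 8)
R(f, l) = l (R(f, l) = l + 0 = l)
K(G, J) = 8
B(M, z) = M² + M*z
114 + B(R(6, -3), K(-2, -3))*28 = 114 - 3*(-3 + 8)*28 = 114 - 3*5*28 = 114 - 15*28 = 114 - 420 = -306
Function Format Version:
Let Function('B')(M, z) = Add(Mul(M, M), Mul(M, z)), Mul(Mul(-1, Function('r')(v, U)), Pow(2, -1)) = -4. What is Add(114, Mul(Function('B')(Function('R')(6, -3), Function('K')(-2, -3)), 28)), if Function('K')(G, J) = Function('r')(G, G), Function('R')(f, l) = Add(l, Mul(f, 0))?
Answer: -306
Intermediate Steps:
Function('r')(v, U) = 8 (Function('r')(v, U) = Mul(-2, -4) = 8)
Function('R')(f, l) = l (Function('R')(f, l) = Add(l, 0) = l)
Function('K')(G, J) = 8
Function('B')(M, z) = Add(Pow(M, 2), Mul(M, z))
Add(114, Mul(Function('B')(Function('R')(6, -3), Function('K')(-2, -3)), 28)) = Add(114, Mul(Mul(-3, Add(-3, 8)), 28)) = Add(114, Mul(Mul(-3, 5), 28)) = Add(114, Mul(-15, 28)) = Add(114, -420) = -306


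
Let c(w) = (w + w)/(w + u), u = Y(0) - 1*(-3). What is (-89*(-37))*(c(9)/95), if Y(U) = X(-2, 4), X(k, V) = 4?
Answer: 29637/760 ≈ 38.996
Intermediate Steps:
Y(U) = 4
u = 7 (u = 4 - 1*(-3) = 4 + 3 = 7)
c(w) = 2*w/(7 + w) (c(w) = (w + w)/(w + 7) = (2*w)/(7 + w) = 2*w/(7 + w))
(-89*(-37))*(c(9)/95) = (-89*(-37))*((2*9/(7 + 9))/95) = 3293*((2*9/16)*(1/95)) = 3293*((2*9*(1/16))*(1/95)) = 3293*((9/8)*(1/95)) = 3293*(9/760) = 29637/760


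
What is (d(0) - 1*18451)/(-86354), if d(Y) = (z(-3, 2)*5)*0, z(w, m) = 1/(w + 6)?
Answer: 18451/86354 ≈ 0.21367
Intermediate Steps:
z(w, m) = 1/(6 + w)
d(Y) = 0 (d(Y) = (5/(6 - 3))*0 = (5/3)*0 = 0)
(d(0) - 1*18451)/(-86354) = (0 - 1*18451)/(-86354) = (0 - 18451)*(-1/86354) = -18451*(-1/86354) = 18451/86354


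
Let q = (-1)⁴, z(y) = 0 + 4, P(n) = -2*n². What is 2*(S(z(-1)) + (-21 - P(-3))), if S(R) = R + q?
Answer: 4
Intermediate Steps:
z(y) = 4
q = 1
S(R) = 1 + R (S(R) = R + 1 = 1 + R)
2*(S(z(-1)) + (-21 - P(-3))) = 2*((1 + 4) + (-21 - (-2)*(-3)²)) = 2*(5 + (-21 - (-2)*9)) = 2*(5 + (-21 - 1*(-18))) = 2*(5 + (-21 + 18)) = 2*(5 - 3) = 2*2 = 4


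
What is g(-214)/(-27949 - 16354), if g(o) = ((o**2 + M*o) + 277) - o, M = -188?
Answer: -86519/44303 ≈ -1.9529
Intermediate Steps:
g(o) = 277 + o**2 - 189*o (g(o) = ((o**2 - 188*o) + 277) - o = (277 + o**2 - 188*o) - o = 277 + o**2 - 189*o)
g(-214)/(-27949 - 16354) = (277 + (-214)**2 - 189*(-214))/(-27949 - 16354) = (277 + 45796 + 40446)/(-44303) = 86519*(-1/44303) = -86519/44303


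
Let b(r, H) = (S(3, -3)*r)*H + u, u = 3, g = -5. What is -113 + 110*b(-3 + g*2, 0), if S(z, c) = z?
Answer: 217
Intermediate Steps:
b(r, H) = 3 + 3*H*r (b(r, H) = (3*r)*H + 3 = 3*H*r + 3 = 3 + 3*H*r)
-113 + 110*b(-3 + g*2, 0) = -113 + 110*(3 + 3*0*(-3 - 5*2)) = -113 + 110*(3 + 3*0*(-3 - 10)) = -113 + 110*(3 + 3*0*(-13)) = -113 + 110*(3 + 0) = -113 + 110*3 = -113 + 330 = 217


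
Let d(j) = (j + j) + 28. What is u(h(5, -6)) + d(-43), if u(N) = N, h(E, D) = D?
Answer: -64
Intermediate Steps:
d(j) = 28 + 2*j (d(j) = 2*j + 28 = 28 + 2*j)
u(h(5, -6)) + d(-43) = -6 + (28 + 2*(-43)) = -6 + (28 - 86) = -6 - 58 = -64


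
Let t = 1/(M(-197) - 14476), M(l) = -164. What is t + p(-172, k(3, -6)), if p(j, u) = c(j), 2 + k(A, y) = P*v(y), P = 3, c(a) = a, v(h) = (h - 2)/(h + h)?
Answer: -2518081/14640 ≈ -172.00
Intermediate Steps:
v(h) = (-2 + h)/(2*h) (v(h) = (-2 + h)/((2*h)) = (-2 + h)*(1/(2*h)) = (-2 + h)/(2*h))
k(A, y) = -2 + 3*(-2 + y)/(2*y) (k(A, y) = -2 + 3*((-2 + y)/(2*y)) = -2 + 3*(-2 + y)/(2*y))
p(j, u) = j
t = -1/14640 (t = 1/(-164 - 14476) = 1/(-14640) = -1/14640 ≈ -6.8306e-5)
t + p(-172, k(3, -6)) = -1/14640 - 172 = -2518081/14640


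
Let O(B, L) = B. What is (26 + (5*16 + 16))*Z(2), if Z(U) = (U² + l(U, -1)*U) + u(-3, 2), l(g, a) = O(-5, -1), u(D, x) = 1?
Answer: -610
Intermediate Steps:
l(g, a) = -5
Z(U) = 1 + U² - 5*U (Z(U) = (U² - 5*U) + 1 = 1 + U² - 5*U)
(26 + (5*16 + 16))*Z(2) = (26 + (5*16 + 16))*(1 + 2² - 5*2) = (26 + (80 + 16))*(1 + 4 - 10) = (26 + 96)*(-5) = 122*(-5) = -610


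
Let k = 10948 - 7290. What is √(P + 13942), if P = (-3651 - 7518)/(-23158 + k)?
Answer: √5890736995/650 ≈ 118.08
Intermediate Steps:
k = 3658
P = 3723/6500 (P = (-3651 - 7518)/(-23158 + 3658) = -11169/(-19500) = -11169*(-1/19500) = 3723/6500 ≈ 0.57277)
√(P + 13942) = √(3723/6500 + 13942) = √(90626723/6500) = √5890736995/650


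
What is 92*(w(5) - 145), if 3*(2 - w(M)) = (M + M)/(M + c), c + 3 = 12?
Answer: -276736/21 ≈ -13178.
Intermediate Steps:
c = 9 (c = -3 + 12 = 9)
w(M) = 2 - 2*M/(3*(9 + M)) (w(M) = 2 - (M + M)/(3*(M + 9)) = 2 - 2*M/(3*(9 + M)))
92*(w(5) - 145) = 92*(2*(27 + 2*5)/(3*(9 + 5)) - 145) = 92*((2/3)*(27 + 10)/14 - 145) = 92*((2/3)*(1/14)*37 - 145) = 92*(37/21 - 145) = 92*(-3008/21) = -276736/21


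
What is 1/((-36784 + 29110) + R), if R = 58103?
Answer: 1/50429 ≈ 1.9830e-5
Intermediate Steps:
1/((-36784 + 29110) + R) = 1/((-36784 + 29110) + 58103) = 1/(-7674 + 58103) = 1/50429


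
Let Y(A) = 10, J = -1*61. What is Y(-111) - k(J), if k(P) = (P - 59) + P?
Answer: 191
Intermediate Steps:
J = -61
k(P) = -59 + 2*P (k(P) = (-59 + P) + P = -59 + 2*P)
Y(-111) - k(J) = 10 - (-59 + 2*(-61)) = 10 - (-59 - 122) = 10 - 1*(-181) = 10 + 181 = 191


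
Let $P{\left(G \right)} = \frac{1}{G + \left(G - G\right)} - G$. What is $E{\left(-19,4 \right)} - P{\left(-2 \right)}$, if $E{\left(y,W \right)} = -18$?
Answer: $- \frac{39}{2} \approx -19.5$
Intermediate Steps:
$P{\left(G \right)} = \frac{1}{G} - G$ ($P{\left(G \right)} = \frac{1}{G + 0} - G = \frac{1}{G} - G$)
$E{\left(-19,4 \right)} - P{\left(-2 \right)} = -18 - \left(\frac{1}{-2} - -2\right) = -18 - \left(- \frac{1}{2} + 2\right) = -18 - \frac{3}{2} = - \frac{39}{2}$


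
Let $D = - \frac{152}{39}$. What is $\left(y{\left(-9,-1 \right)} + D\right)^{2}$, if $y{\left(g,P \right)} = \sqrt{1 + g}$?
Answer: $\frac{10936}{1521} - \frac{608 i \sqrt{2}}{39} \approx 7.19 - 22.047 i$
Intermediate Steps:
$D = - \frac{152}{39}$ ($D = \left(-152\right) \frac{1}{39} = - \frac{152}{39} \approx -3.8974$)
$\left(y{\left(-9,-1 \right)} + D\right)^{2} = \left(\sqrt{1 - 9} - \frac{152}{39}\right)^{2} = \left(\sqrt{-8} - \frac{152}{39}\right)^{2} = \left(2 i \sqrt{2} - \frac{152}{39}\right)^{2} = \left(- \frac{152}{39} + 2 i \sqrt{2}\right)^{2}$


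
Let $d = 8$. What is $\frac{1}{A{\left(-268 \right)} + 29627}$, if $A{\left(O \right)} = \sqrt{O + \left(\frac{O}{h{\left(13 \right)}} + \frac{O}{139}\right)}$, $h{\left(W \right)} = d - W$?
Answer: $\frac{20590765}{610042745003} - \frac{2 i \sqrt{26122965}}{610042745003} \approx 3.3753 \cdot 10^{-5} - 1.6756 \cdot 10^{-8} i$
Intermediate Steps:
$h{\left(W \right)} = 8 - W$
$A{\left(O \right)} = \frac{\sqrt{389895} \sqrt{O}}{695}$ ($A{\left(O \right)} = \sqrt{O + \left(\frac{O}{8 - 13} + \frac{O}{139}\right)} = \sqrt{O + \left(\frac{O}{8 - 13} + O \frac{1}{139}\right)} = \sqrt{O + \left(\frac{O}{-5} + \frac{O}{139}\right)} = \sqrt{O + \left(O \left(- \frac{1}{5}\right) + \frac{O}{139}\right)} = \sqrt{O + \left(- \frac{O}{5} + \frac{O}{139}\right)} = \sqrt{O - \frac{134 O}{695}} = \sqrt{\frac{561 O}{695}} = \frac{\sqrt{389895} \sqrt{O}}{695}$)
$\frac{1}{A{\left(-268 \right)} + 29627} = \frac{1}{\frac{\sqrt{389895} \sqrt{-268}}{695} + 29627} = \frac{1}{\frac{\sqrt{389895} \cdot 2 i \sqrt{67}}{695} + 29627} = \frac{1}{\frac{2 i \sqrt{26122965}}{695} + 29627} = \frac{1}{29627 + \frac{2 i \sqrt{26122965}}{695}}$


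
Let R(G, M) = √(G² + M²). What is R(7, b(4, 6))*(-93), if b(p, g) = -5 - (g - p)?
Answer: -651*√2 ≈ -920.65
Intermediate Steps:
b(p, g) = -5 + p - g (b(p, g) = -5 + (p - g) = -5 + p - g)
R(7, b(4, 6))*(-93) = √(7² + (-5 + 4 - 1*6)²)*(-93) = √(49 + (-5 + 4 - 6)²)*(-93) = √(49 + (-7)²)*(-93) = √(49 + 49)*(-93) = √98*(-93) = (7*√2)*(-93) = -651*√2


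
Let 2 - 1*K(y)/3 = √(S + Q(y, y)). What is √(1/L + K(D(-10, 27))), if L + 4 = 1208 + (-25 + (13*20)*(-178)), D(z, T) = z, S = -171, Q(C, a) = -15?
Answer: √(12204556105 - 6102300603*I*√186)/45101 ≈ 4.8658 - 4.2043*I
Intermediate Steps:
K(y) = 6 - 3*I*√186 (K(y) = 6 - 3*√(-171 - 15) = 6 - 3*I*√186)
L = -45101 (L = -4 + (1208 + (-25 + (13*20)*(-178))) = -4 + (1208 + (-25 + 260*(-178))) = -4 + (1208 + (-25 - 46280)) = -4 + (1208 - 46305) = -4 - 45097 = -45101)
√(1/L + K(D(-10, 27))) = √(1/(-45101) + (6 - 3*I*√186)) = √(-1/45101 + (6 - 3*I*√186)) = √(270605/45101 - 3*I*√186)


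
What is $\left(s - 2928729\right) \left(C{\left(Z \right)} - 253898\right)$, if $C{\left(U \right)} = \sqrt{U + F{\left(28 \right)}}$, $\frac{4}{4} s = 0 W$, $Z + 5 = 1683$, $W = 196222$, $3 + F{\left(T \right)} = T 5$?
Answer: $743598435642 - 32216019 \sqrt{15} \approx 7.4347 \cdot 10^{11}$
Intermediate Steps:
$F{\left(T \right)} = -3 + 5 T$ ($F{\left(T \right)} = -3 + T 5 = -3 + 5 T$)
$Z = 1678$ ($Z = -5 + 1683 = 1678$)
$s = 0$ ($s = 0 \cdot 196222 = 0$)
$C{\left(U \right)} = \sqrt{137 + U}$ ($C{\left(U \right)} = \sqrt{U + \left(-3 + 5 \cdot 28\right)} = \sqrt{U + \left(-3 + 140\right)} = \sqrt{U + 137} = \sqrt{137 + U}$)
$\left(s - 2928729\right) \left(C{\left(Z \right)} - 253898\right) = \left(0 - 2928729\right) \left(\sqrt{137 + 1678} - 253898\right) = - 2928729 \left(\sqrt{1815} - 253898\right) = - 2928729 \left(11 \sqrt{15} - 253898\right) = - 2928729 \left(-253898 + 11 \sqrt{15}\right) = 743598435642 - 32216019 \sqrt{15}$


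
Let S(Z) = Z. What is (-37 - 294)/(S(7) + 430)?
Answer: -331/437 ≈ -0.75744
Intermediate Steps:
(-37 - 294)/(S(7) + 430) = (-37 - 294)/(7 + 430) = -331/437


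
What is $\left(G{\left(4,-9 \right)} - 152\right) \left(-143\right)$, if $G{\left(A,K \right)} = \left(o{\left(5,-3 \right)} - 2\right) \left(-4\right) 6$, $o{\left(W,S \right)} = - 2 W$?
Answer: $-19448$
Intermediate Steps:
$G{\left(A,K \right)} = 288$ ($G{\left(A,K \right)} = \left(\left(-2\right) 5 - 2\right) \left(-4\right) 6 = \left(-10 - 2\right) \left(-4\right) 6 = \left(-12\right) \left(-4\right) 6 = 48 \cdot 6 = 288$)
$\left(G{\left(4,-9 \right)} - 152\right) \left(-143\right) = \left(288 - 152\right) \left(-143\right) = 136 \left(-143\right) = -19448$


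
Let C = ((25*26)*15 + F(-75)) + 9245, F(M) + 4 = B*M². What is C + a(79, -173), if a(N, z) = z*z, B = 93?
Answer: 572045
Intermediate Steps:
F(M) = -4 + 93*M²
a(N, z) = z²
C = 542116 (C = ((25*26)*15 + (-4 + 93*(-75)²)) + 9245 = (650*15 + (-4 + 93*5625)) + 9245 = (9750 + (-4 + 523125)) + 9245 = (9750 + 523121) + 9245 = 532871 + 9245 = 542116)
C + a(79, -173) = 542116 + (-173)² = 542116 + 29929 = 572045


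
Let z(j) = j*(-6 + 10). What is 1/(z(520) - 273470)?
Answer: -1/271390 ≈ -3.6847e-6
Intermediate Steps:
z(j) = 4*j (z(j) = j*4 = 4*j)
1/(z(520) - 273470) = 1/(4*520 - 273470) = 1/(2080 - 273470) = 1/(-271390) = -1/271390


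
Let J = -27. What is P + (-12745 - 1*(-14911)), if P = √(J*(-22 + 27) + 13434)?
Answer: 2166 + √13299 ≈ 2281.3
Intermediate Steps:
P = √13299 (P = √(-27*(-22 + 27) + 13434) = √(-27*5 + 13434) = √(-135 + 13434) = √13299 ≈ 115.32)
P + (-12745 - 1*(-14911)) = √13299 + (-12745 - 1*(-14911)) = √13299 + (-12745 + 14911) = √13299 + 2166 = 2166 + √13299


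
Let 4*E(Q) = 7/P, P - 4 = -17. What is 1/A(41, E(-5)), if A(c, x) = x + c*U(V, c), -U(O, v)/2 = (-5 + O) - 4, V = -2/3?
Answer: 156/123635 ≈ 0.0012618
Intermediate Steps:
P = -13 (P = 4 - 17 = -13)
V = -⅔ (V = -2/3 = -1*⅔ = -⅔ ≈ -0.66667)
U(O, v) = 18 - 2*O (U(O, v) = -2*((-5 + O) - 4) = -2*(-9 + O) = 18 - 2*O)
E(Q) = -7/52 (E(Q) = (7/(-13))/4 = (7*(-1/13))/4 = (¼)*(-7/13) = -7/52)
A(c, x) = x + 58*c/3 (A(c, x) = x + c*(18 - 2*(-⅔)) = x + c*(18 + 4/3) = x + c*(58/3) = x + 58*c/3)
1/A(41, E(-5)) = 1/(-7/52 + (58/3)*41) = 1/(-7/52 + 2378/3) = 1/(123635/156) = 156/123635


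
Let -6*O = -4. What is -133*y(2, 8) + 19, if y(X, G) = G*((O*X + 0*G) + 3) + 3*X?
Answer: -16169/3 ≈ -5389.7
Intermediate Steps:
O = ⅔ (O = -⅙*(-4) = ⅔ ≈ 0.66667)
y(X, G) = 3*X + G*(3 + 2*X/3) (y(X, G) = G*((2*X/3 + 0*G) + 3) + 3*X = G*((2*X/3 + 0) + 3) + 3*X = G*(2*X/3 + 3) + 3*X = G*(3 + 2*X/3) + 3*X = 3*X + G*(3 + 2*X/3))
-133*y(2, 8) + 19 = -133*(3*8 + 3*2 + (⅔)*8*2) + 19 = -133*(24 + 6 + 32/3) + 19 = -133*122/3 + 19 = -16226/3 + 19 = -16169/3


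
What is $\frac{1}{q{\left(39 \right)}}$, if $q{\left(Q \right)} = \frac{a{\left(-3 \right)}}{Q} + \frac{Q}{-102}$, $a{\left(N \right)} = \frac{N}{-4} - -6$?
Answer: $- \frac{884}{185} \approx -4.7784$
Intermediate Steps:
$a{\left(N \right)} = 6 - \frac{N}{4}$ ($a{\left(N \right)} = N \left(- \frac{1}{4}\right) + 6 = - \frac{N}{4} + 6 = 6 - \frac{N}{4}$)
$q{\left(Q \right)} = - \frac{Q}{102} + \frac{27}{4 Q}$ ($q{\left(Q \right)} = \frac{6 - - \frac{3}{4}}{Q} + \frac{Q}{-102} = \frac{6 + \frac{3}{4}}{Q} + Q \left(- \frac{1}{102}\right) = \frac{27}{4 Q} - \frac{Q}{102} = - \frac{Q}{102} + \frac{27}{4 Q}$)
$\frac{1}{q{\left(39 \right)}} = \frac{1}{\left(- \frac{1}{102}\right) 39 + \frac{27}{4 \cdot 39}} = \frac{1}{- \frac{13}{34} + \frac{27}{4} \cdot \frac{1}{39}} = \frac{1}{- \frac{13}{34} + \frac{9}{52}} = \frac{1}{- \frac{185}{884}} = - \frac{884}{185}$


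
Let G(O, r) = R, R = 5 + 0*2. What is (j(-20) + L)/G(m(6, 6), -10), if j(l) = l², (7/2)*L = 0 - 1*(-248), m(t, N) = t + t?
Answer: 3296/35 ≈ 94.171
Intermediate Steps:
R = 5 (R = 5 + 0 = 5)
m(t, N) = 2*t
G(O, r) = 5
L = 496/7 (L = 2*(0 - 1*(-248))/7 = 2*(0 + 248)/7 = (2/7)*248 = 496/7 ≈ 70.857)
(j(-20) + L)/G(m(6, 6), -10) = ((-20)² + 496/7)/5 = (400 + 496/7)*(⅕) = (3296/7)*(⅕) = 3296/35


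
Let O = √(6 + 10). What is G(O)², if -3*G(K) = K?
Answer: 16/9 ≈ 1.7778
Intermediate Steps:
O = 4 (O = √16 = 4)
G(K) = -K/3
G(O)² = (-⅓*4)² = (-4/3)² = 16/9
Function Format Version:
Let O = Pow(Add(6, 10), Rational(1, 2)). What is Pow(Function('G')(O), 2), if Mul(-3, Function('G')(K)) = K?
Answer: Rational(16, 9) ≈ 1.7778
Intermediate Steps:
O = 4 (O = Pow(16, Rational(1, 2)) = 4)
Function('G')(K) = Mul(Rational(-1, 3), K)
Pow(Function('G')(O), 2) = Pow(Mul(Rational(-1, 3), 4), 2) = Pow(Rational(-4, 3), 2) = Rational(16, 9)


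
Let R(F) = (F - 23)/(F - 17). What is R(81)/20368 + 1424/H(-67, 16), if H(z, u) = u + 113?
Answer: 928132765/84079104 ≈ 11.039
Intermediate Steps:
H(z, u) = 113 + u
R(F) = (-23 + F)/(-17 + F)
R(81)/20368 + 1424/H(-67, 16) = ((-23 + 81)/(-17 + 81))/20368 + 1424/(113 + 16) = (58/64)*(1/20368) + 1424/129 = ((1/64)*58)*(1/20368) + 1424*(1/129) = (29/32)*(1/20368) + 1424/129 = 29/651776 + 1424/129 = 928132765/84079104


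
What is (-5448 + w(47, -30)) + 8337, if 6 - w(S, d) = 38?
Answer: 2857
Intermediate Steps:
w(S, d) = -32 (w(S, d) = 6 - 1*38 = 6 - 38 = -32)
(-5448 + w(47, -30)) + 8337 = (-5448 - 32) + 8337 = -5480 + 8337 = 2857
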